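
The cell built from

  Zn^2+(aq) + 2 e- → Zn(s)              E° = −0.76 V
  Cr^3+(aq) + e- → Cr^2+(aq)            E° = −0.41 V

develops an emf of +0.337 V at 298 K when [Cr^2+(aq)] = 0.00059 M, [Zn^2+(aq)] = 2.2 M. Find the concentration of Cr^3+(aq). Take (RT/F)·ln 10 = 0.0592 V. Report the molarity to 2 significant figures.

With Cr³⁺/Cr²⁺ at the cathode and Zn²⁺/Zn at the anode, E°cell = −0.41 − (−0.76) = +0.35 V (n = 2).
Rearranging E = E° − (0.0592/n)·log Q gives log Q = 2(+0.35 − (+0.337))/0.0592 = 0.439.
Balancing electrons gives 2 Cr^3+(aq) + Zn(s) → 2 Cr^2+(aq) + Zn^2+(aq); thus Q = ([Cr^2+(aq)]^2·[Zn^2+(aq)]) / [Cr^3+(aq)]^2.
Isolating [Cr^3+(aq)] in Q = 10^{0.439} yields log [Cr^3+(aq)] = −3.277, i.e. 0.00053 M.

0.00053 M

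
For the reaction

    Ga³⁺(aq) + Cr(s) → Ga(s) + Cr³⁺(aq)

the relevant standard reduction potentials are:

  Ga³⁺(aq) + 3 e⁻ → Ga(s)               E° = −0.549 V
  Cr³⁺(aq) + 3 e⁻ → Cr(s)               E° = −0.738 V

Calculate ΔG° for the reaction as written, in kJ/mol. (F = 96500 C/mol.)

In the reaction as written Ga³⁺(aq) is reduced, so the Ga³⁺/Ga couple is the cathode and Cr³⁺/Cr is the anode.
E°cell = −0.549 − (−0.738) = +0.189 V; balancing electrons gives n = 3.
ΔG° = −nFE°cell = −(3)(96500)(+0.189) J/mol = −54.7 kJ/mol.

−54.7 kJ/mol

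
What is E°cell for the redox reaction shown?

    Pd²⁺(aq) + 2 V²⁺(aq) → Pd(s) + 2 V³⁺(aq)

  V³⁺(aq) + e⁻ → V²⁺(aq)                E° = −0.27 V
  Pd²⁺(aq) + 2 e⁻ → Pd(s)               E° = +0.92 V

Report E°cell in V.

Pd²⁺(aq) gains electrons, so the Pd²⁺/Pd couple is the cathode; the V³⁺/V²⁺ couple is the anode.
E°cell = E°(cathode) − E°(anode) = +0.92 − (−0.27) = +1.19 V.
The positive value indicates the reaction is spontaneous as written.

+1.19 V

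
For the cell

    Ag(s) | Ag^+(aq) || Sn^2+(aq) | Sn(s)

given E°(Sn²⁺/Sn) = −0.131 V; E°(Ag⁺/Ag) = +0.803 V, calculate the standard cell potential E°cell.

−0.934 V

By convention the left-hand electrode in cell notation is the anode (oxidation) and the right-hand electrode is the cathode (reduction).
E°cell = E°(right) − E°(left) = −0.131 − (+0.803) = −0.934 V.
The negative sign shows that, as written, the cell would require an external voltage to drive the reaction.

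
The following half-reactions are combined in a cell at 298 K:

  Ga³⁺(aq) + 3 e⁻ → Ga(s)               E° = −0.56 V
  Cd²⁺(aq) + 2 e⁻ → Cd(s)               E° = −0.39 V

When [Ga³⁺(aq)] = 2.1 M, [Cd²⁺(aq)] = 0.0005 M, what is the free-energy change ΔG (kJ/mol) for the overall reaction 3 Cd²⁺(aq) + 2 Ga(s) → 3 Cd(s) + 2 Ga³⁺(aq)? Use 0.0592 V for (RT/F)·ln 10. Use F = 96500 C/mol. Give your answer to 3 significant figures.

−38.2 kJ/mol

E°cell = −0.39 − (−0.56) = +0.17 V; the balanced reaction transfers n = 6 electrons.
Here Q = [Ga³⁺(aq)]^2 / [Cd²⁺(aq)]^3 = 3.53×10^10 (log Q = 10.548), giving E = +0.17 − (0.0592/6)·(10.548) = +0.0659 V.
Finally ΔG = −nFE = −(6)(96500 C/mol)(+0.0659 V) = −38.2 kJ/mol.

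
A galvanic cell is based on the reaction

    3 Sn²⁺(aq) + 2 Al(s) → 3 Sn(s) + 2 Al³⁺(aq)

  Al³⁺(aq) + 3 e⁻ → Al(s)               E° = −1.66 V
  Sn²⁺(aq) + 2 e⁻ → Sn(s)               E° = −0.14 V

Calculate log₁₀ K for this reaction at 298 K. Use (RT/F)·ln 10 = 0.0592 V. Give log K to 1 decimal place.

log K = 154.1

The Sn²⁺/Sn couple is reduced (cathode); E°cell = −0.14 − (−1.66) = +1.52 V with n = 6.
At equilibrium E = 0, so log K = nE°cell / 0.0592 = (6)(+1.52) / 0.0592 = 154.1.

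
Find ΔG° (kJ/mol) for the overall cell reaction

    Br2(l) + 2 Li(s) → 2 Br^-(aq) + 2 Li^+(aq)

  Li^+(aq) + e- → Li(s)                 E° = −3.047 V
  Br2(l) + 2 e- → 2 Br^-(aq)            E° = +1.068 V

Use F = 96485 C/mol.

−794 kJ/mol

In the reaction as written Br2(l) is reduced, so the Br₂/Br⁻ couple is the cathode and Li⁺/Li is the anode.
E°cell = +1.068 − (−3.047) = +4.115 V; balancing electrons gives n = 2.
ΔG° = −nFE°cell = −(2)(96485)(+4.115) J/mol = −794 kJ/mol.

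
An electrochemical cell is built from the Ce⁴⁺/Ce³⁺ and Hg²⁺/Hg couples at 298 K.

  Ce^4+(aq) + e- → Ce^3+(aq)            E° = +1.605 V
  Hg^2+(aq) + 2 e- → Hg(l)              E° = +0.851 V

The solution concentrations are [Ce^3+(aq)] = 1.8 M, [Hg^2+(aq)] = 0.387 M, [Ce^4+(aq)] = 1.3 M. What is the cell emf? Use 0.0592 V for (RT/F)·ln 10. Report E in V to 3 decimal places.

Since E°(Ce⁴⁺/Ce³⁺) > E°(Hg²⁺/Hg), Ce⁴⁺/Ce³⁺ serves as the cathode.
The standard potential is +1.605 − (+0.851) = +0.754 V and the balanced reaction transfers n = 2 electrons.
The balanced reaction is 2 Ce^4+(aq) + Hg(l) → 2 Ce^3+(aq) + Hg^2+(aq), so Q = ([Ce^3+(aq)]^2·[Hg^2+(aq)]) / [Ce^4+(aq)]^2 = 0.742 and log Q = −0.130.
Applying E = E° − (RT ln10/nF)·log Q gives +0.754 − (0.0592/2)(−0.130) = +0.758 V.

+0.758 V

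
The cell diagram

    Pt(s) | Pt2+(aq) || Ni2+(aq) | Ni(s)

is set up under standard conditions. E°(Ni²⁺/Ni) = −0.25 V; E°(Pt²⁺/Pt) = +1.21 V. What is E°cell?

−1.46 V

By convention the left-hand electrode in cell notation is the anode (oxidation) and the right-hand electrode is the cathode (reduction).
E°cell = E°(right) − E°(left) = −0.25 − (+1.21) = −1.46 V.
The negative sign shows that, as written, the cell would require an external voltage to drive the reaction.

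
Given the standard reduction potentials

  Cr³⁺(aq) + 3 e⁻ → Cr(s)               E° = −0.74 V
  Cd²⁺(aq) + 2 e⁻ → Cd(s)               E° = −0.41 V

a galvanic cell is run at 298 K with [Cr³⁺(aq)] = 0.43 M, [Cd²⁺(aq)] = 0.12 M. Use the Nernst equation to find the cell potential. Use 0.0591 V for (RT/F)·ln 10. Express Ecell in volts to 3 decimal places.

Cd²⁺/Cd is reduced (cathode, E° = −0.41 V) and Cr³⁺/Cr is oxidized (anode).
E°cell = −0.41 − (−0.74) = +0.33 V, with n = 6 electrons transferred.
Balancing gives 3 Cd²⁺(aq) + 2 Cr(s) → 3 Cd(s) + 2 Cr³⁺(aq); hence Q = [Cr³⁺(aq)]^2 / [Cd²⁺(aq)]^3 = 107 (log Q = 2.029).
By the Nernst equation, E = +0.33 − (0.0591/6)·(2.029) = +0.310 V.

+0.310 V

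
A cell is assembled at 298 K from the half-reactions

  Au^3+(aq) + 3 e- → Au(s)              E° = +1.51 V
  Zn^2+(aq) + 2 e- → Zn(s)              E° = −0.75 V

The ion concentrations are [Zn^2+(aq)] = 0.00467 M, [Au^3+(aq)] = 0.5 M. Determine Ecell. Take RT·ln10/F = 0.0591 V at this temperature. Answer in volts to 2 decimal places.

+2.32 V

The Au³⁺/Au couple has the more positive E°, so it is the cathode; Zn²⁺/Zn is the anode.
E°cell = E°cat − E°an = +1.51 − (−0.75) = +2.26 V; n = 6.
For the overall reaction 2 Au^3+(aq) + 3 Zn(s) → 2 Au(s) + 3 Zn^2+(aq), Q = [Zn^2+(aq)]^3 / [Au^3+(aq)]^2 = 4.07×10^−7, giving log Q = −6.390.
E = E° − (0.0591/n)·log Q = +2.26 − (0.0591/6)(−6.390) = +2.32 V.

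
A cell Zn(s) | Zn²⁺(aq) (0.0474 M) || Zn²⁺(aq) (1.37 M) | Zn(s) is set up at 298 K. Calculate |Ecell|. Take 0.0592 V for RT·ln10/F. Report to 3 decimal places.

0.043 V

For a concentration cell E°cell = 0, since both electrodes use the same couple.
The compartment with the higher Zn²⁺(aq) concentration (1.37 M) acts as the cathode; ions are reduced there and produced at the dilute (0.0474 M) anode.
With n = 2, Ecell = −(0.0592/2)·log([dilute]/[conc]) = −(0.0592/2)·log(0.0474/1.37) = +0.043 V.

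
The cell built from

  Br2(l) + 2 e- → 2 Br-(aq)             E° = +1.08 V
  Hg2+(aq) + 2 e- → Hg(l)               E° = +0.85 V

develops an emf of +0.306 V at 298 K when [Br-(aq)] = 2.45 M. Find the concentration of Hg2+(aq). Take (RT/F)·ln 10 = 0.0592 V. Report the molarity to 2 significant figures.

0.00045 M

Br₂/Br⁻ is the cathode (higher E°); E°cell = +1.08 − (+0.85) = +0.23 V with n = 2.
Rearranging E = E° − (0.0592/n)·log Q gives log Q = 2(+0.23 − (+0.306))/0.0592 = −2.568.
For Br2(l) + Hg(l) → 2 Br-(aq) + Hg2+(aq), the reaction quotient is Q = [Br-(aq)]^2·[Hg2+(aq)].
Substituting the known concentrations and solving, log [Hg2+(aq)] = −3.346 and [Hg2+(aq)] = 0.00045 M.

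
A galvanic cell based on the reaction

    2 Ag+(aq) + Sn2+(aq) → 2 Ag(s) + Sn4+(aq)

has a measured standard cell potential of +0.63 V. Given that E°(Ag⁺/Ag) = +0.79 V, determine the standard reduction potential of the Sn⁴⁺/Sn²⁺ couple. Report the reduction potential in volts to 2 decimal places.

+0.16 V

In the reaction as written the Ag⁺/Ag couple is reduced (cathode) and Sn⁴⁺/Sn²⁺ is oxidized (anode), so E°cell = E°(Ag⁺/Ag) − E°(Sn⁴⁺/Sn²⁺).
E°(Sn⁴⁺/Sn²⁺) = E°(cathode) − E°cell = +0.79 − (+0.63) = +0.16 V.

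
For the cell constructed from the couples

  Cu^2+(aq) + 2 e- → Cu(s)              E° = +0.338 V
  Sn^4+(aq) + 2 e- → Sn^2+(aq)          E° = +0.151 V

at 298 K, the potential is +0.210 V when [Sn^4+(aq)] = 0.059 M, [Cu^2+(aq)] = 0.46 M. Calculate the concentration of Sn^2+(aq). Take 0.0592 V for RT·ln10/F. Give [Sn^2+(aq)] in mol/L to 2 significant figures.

With Cu²⁺/Cu at the cathode and Sn⁴⁺/Sn²⁺ at the anode, E°cell = +0.338 − (+0.151) = +0.187 V (n = 2).
From the Nernst equation, log Q = n(E° − E)/0.0592 = 2·(+0.187 − (+0.210))/0.0592 = −0.777.
The balanced reaction is Cu^2+(aq) + Sn^2+(aq) → Cu(s) + Sn^4+(aq), so Q = [Sn^4+(aq)] / ([Cu^2+(aq)]·[Sn^2+(aq)]).
Isolating [Sn^2+(aq)] in Q = 10^{−0.777} yields log [Sn^2+(aq)] = −0.115, i.e. 0.77 M.

0.77 M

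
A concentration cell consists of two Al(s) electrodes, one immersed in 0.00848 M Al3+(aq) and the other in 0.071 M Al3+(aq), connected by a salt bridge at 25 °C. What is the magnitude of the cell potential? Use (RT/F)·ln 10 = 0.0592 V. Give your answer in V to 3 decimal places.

0.018 V

For a concentration cell E°cell = 0, since both electrodes use the same couple.
The compartment with the higher Al3+(aq) concentration (0.071 M) acts as the cathode; ions are reduced there and produced at the dilute (0.00848 M) anode.
With n = 3, Ecell = −(0.0592/3)·log([dilute]/[conc]) = −(0.0592/3)·log(0.00848/0.071) = +0.018 V.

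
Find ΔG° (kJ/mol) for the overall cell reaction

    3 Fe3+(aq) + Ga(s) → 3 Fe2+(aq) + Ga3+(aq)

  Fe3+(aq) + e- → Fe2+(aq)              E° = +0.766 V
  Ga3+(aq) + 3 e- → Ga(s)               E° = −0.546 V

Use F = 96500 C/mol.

−380 kJ/mol

In the reaction as written Fe3+(aq) is reduced, so the Fe³⁺/Fe²⁺ couple is the cathode and Ga³⁺/Ga is the anode.
E°cell = +0.766 − (−0.546) = +1.312 V; balancing electrons gives n = 3.
ΔG° = −nFE°cell = −(3)(96500)(+1.312) J/mol = −380 kJ/mol.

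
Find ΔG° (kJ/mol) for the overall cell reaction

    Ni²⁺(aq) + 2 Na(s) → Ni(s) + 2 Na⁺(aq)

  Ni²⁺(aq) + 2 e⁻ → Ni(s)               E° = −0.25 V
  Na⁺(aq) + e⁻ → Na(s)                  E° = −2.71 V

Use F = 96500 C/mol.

−475 kJ/mol

In the reaction as written Ni²⁺(aq) is reduced, so the Ni²⁺/Ni couple is the cathode and Na⁺/Na is the anode.
E°cell = −0.25 − (−2.71) = +2.46 V; balancing electrons gives n = 2.
ΔG° = −nFE°cell = −(2)(96500)(+2.46) J/mol = −475 kJ/mol.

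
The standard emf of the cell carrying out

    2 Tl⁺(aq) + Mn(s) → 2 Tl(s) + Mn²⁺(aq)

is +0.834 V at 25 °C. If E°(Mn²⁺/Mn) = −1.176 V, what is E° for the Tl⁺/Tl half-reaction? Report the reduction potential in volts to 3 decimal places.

−0.342 V

In the reaction as written the Tl⁺/Tl couple is reduced (cathode) and Mn²⁺/Mn is oxidized (anode), so E°cell = E°(Tl⁺/Tl) − E°(Mn²⁺/Mn).
E°(Tl⁺/Tl) = E°cell + E°(anode) = +0.834 + (−1.176) = −0.342 V.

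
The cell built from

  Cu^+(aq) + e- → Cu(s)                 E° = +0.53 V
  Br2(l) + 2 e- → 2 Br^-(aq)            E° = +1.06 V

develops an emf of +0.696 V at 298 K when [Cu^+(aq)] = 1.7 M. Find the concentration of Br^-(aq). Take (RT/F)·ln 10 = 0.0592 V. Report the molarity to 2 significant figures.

0.00092 M

Br₂/Br⁻ is the cathode (higher E°); E°cell = +1.06 − (+0.53) = +0.53 V with n = 2.
From the Nernst equation, log Q = n(E° − E)/0.0592 = 2·(+0.53 − (+0.696))/0.0592 = −5.608.
For Br2(l) + 2 Cu(s) → 2 Br^-(aq) + 2 Cu^+(aq), the reaction quotient is Q = [Br^-(aq)]^2·[Cu^+(aq)]^2.
Solving for the unknown gives log [Br^-(aq)] = −3.034, so [Br^-(aq)] ≈ 0.00092 M.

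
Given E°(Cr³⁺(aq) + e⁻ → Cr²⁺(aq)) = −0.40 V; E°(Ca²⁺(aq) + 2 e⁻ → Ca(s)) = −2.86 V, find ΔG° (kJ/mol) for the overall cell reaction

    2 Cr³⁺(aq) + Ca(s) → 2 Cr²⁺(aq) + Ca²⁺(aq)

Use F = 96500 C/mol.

−475 kJ/mol

In the reaction as written Cr³⁺(aq) is reduced, so the Cr³⁺/Cr²⁺ couple is the cathode and Ca²⁺/Ca is the anode.
E°cell = −0.40 − (−2.86) = +2.46 V; balancing electrons gives n = 2.
ΔG° = −nFE°cell = −(2)(96500)(+2.46) J/mol = −475 kJ/mol.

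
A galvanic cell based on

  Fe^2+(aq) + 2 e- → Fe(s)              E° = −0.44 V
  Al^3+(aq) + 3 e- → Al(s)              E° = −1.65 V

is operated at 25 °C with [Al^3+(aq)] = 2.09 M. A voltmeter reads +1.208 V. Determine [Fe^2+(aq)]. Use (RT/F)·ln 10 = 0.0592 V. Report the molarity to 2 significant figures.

With Fe²⁺/Fe at the cathode and Al³⁺/Al at the anode, E°cell = −0.44 − (−1.65) = +1.21 V (n = 6).
From the Nernst equation, log Q = n(E° − E)/0.0592 = 6·(+1.21 − (+1.208))/0.0592 = 0.203.
The balanced reaction is 3 Fe^2+(aq) + 2 Al(s) → 3 Fe(s) + 2 Al^3+(aq), so Q = [Al^3+(aq)]^2 / [Fe^2+(aq)]^3.
Solving for the unknown gives log [Fe^2+(aq)] = 0.146, so [Fe^2+(aq)] ≈ 1.4 M.

1.4 M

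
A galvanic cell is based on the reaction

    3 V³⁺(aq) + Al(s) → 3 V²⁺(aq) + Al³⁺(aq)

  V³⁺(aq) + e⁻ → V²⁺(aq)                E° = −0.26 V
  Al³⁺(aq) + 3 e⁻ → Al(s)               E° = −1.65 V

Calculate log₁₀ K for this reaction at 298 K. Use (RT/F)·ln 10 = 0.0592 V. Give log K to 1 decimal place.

The V³⁺/V²⁺ couple is reduced (cathode); E°cell = −0.26 − (−1.65) = +1.39 V with n = 3.
At equilibrium E = 0, so log K = nE°cell / 0.0592 = (3)(+1.39) / 0.0592 = 70.4.

log K = 70.4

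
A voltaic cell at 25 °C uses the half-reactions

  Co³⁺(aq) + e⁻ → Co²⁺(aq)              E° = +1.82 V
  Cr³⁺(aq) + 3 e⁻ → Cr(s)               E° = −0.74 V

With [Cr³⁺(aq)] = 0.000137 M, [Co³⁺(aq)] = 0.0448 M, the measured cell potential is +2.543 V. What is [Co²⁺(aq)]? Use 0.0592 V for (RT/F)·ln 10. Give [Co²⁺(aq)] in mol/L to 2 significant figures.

1.7 M

Co³⁺/Co²⁺ is the cathode (higher E°); E°cell = +1.82 − (−0.74) = +2.56 V with n = 3.
Rearranging E = E° − (0.0592/n)·log Q gives log Q = 3(+2.56 − (+2.543))/0.0592 = 0.861.
For 3 Co³⁺(aq) + Cr(s) → 3 Co²⁺(aq) + Cr³⁺(aq), the reaction quotient is Q = ([Co²⁺(aq)]^3·[Cr³⁺(aq)]) / [Co³⁺(aq)]^3.
Substituting the known concentrations and solving, log [Co²⁺(aq)] = 0.226 and [Co²⁺(aq)] = 1.7 M.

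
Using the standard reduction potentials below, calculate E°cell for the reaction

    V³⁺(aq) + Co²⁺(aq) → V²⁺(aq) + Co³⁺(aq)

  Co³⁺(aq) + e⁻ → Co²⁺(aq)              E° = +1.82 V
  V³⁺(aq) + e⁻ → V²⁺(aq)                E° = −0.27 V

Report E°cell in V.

In the reaction as written, V³⁺(aq) is reduced (cathode) and Co³⁺(aq) is produced by oxidation at the anode.
E°cell = E°(cathode) − E°(anode) = −0.27 − (+1.82) = −2.09 V.
The negative E°cell means the reaction is non-spontaneous in the direction written.

−2.09 V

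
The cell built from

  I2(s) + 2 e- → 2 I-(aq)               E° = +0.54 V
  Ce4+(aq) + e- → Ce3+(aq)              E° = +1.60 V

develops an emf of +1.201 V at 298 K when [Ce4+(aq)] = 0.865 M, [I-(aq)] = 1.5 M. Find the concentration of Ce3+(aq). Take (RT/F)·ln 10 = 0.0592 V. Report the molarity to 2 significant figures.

The Ce⁴⁺/Ce³⁺ couple has the larger reduction potential, so it is the cathode: E°cell = +1.60 − (+0.54) = +1.06 V and n = 2.
From the Nernst equation, log Q = n(E° − E)/0.0592 = 2·(+1.06 − (+1.201))/0.0592 = −4.764.
For 2 Ce4+(aq) + 2 I-(aq) → 2 Ce3+(aq) + I2(s), the reaction quotient is Q = [Ce3+(aq)]^2 / ([Ce4+(aq)]^2·[I-(aq)]^2).
Substituting the known concentrations and solving, log [Ce3+(aq)] = −2.269 and [Ce3+(aq)] = 0.0054 M.

0.0054 M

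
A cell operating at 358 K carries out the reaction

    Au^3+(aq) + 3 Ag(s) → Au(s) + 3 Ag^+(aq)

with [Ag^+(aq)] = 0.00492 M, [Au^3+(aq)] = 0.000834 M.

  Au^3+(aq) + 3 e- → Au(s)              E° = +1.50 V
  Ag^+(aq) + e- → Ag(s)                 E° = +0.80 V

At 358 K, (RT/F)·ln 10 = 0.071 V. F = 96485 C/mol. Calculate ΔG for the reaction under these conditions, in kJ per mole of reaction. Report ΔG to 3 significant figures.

−229 kJ/mol

E°cell = +1.50 − (+0.80) = +0.70 V; the balanced reaction transfers n = 3 electrons.
Here Q = [Ag^+(aq)]^3 / [Au^3+(aq)] = 0.000143 (log Q = −3.845), giving E = +0.70 − (0.071/3)·(−3.845) = +0.7910 V.
Finally ΔG = −nFE = −(3)(96485 C/mol)(+0.7910 V) = −229 kJ/mol.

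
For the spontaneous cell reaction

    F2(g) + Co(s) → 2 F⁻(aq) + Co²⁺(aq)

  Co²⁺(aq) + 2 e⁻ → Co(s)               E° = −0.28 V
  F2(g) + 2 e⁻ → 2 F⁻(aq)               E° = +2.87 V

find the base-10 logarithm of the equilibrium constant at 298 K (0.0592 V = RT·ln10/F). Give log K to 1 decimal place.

log K = 106.4

The F₂/F⁻ couple is reduced (cathode); E°cell = +2.87 − (−0.28) = +3.15 V with n = 2.
At equilibrium E = 0, so log K = nE°cell / 0.0592 = (2)(+3.15) / 0.0592 = 106.4.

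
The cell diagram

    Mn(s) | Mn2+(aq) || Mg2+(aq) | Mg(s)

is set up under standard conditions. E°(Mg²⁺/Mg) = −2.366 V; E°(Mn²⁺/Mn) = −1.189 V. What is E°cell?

By convention the left-hand electrode in cell notation is the anode (oxidation) and the right-hand electrode is the cathode (reduction).
E°cell = E°(right) − E°(left) = −2.366 − (−1.189) = −1.177 V.
The negative sign shows that, as written, the cell would require an external voltage to drive the reaction.

−1.177 V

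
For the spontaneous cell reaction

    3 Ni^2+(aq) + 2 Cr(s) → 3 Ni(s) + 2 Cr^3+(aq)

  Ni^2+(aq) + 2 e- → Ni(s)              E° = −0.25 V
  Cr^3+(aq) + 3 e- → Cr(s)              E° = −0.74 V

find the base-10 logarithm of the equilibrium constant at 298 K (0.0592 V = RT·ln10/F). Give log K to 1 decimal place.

log K = 49.7

The Ni²⁺/Ni couple is reduced (cathode); E°cell = −0.25 − (−0.74) = +0.49 V with n = 6.
At equilibrium E = 0, so log K = nE°cell / 0.0592 = (6)(+0.49) / 0.0592 = 49.7.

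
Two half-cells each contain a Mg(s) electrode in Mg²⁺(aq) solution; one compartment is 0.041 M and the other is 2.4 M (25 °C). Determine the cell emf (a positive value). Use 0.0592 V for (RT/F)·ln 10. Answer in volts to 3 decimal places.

For a concentration cell E°cell = 0, since both electrodes use the same couple.
The compartment with the higher Mg²⁺(aq) concentration (2.4 M) acts as the cathode; ions are reduced there and produced at the dilute (0.041 M) anode.
With n = 2, Ecell = −(0.0592/2)·log([dilute]/[conc]) = −(0.0592/2)·log(0.041/2.4) = +0.052 V.

0.052 V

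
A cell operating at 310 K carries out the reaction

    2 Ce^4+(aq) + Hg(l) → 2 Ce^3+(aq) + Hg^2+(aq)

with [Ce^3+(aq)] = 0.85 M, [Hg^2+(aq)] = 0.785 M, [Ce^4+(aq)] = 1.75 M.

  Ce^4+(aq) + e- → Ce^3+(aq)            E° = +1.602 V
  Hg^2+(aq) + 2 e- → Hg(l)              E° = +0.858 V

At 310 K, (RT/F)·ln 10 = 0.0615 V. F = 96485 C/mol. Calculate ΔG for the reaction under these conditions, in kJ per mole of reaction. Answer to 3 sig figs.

With Ce⁴⁺/Ce³⁺ reduced at the cathode, E°cell = +1.602 − (+0.858) = +0.744 V and n = 2.
The reaction quotient is ([Ce^3+(aq)]^2·[Hg^2+(aq)]) / [Ce^4+(aq)]^2 = 0.185; by Nernst, E = +0.744 − (0.0615/2)(−0.732) = +0.7665 V.
Then ΔG = −nFE = −2 × 96485 × +0.7665 J/mol = −148 kJ/mol.

−148 kJ/mol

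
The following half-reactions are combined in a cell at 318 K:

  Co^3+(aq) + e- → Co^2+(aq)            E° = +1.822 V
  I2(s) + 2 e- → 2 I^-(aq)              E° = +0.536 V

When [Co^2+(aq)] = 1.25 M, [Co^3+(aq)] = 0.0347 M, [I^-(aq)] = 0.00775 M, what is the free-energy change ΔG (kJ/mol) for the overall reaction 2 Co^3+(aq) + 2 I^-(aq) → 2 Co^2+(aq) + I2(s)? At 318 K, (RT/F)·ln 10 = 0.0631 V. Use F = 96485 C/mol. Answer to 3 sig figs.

−204 kJ/mol

With Co³⁺/Co²⁺ reduced at the cathode, E°cell = +1.822 − (+0.536) = +1.286 V and n = 2.
Here Q = [Co^2+(aq)]^2 / ([Co^3+(aq)]^2·[I^-(aq)]^2) = 2.16×10^7 (log Q = 7.335), giving E = +1.286 − (0.0631/2)·(7.335) = +1.0546 V.
ΔG = −nFE = −(2)(96485)(+1.0546) J/mol = −204 kJ/mol.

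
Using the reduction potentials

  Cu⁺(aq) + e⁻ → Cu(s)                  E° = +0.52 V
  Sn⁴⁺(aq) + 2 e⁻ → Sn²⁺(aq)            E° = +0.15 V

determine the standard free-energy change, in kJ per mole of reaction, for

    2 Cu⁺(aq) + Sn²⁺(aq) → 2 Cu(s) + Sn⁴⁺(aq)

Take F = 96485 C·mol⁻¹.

−71.4 kJ/mol

In the reaction as written Cu⁺(aq) is reduced, so the Cu⁺/Cu couple is the cathode and Sn⁴⁺/Sn²⁺ is the anode.
E°cell = +0.52 − (+0.15) = +0.37 V; balancing electrons gives n = 2.
ΔG° = −nFE°cell = −(2)(96485)(+0.37) J/mol = −71.4 kJ/mol.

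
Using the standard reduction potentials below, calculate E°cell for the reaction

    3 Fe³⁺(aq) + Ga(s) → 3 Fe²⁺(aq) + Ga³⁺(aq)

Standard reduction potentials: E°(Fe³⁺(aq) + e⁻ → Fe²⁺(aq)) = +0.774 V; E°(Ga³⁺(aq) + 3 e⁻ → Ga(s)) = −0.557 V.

+1.331 V

Fe³⁺(aq) gains electrons, so the Fe³⁺/Fe²⁺ couple is the cathode; the Ga³⁺/Ga couple is the anode.
E°cell = E°(cathode) − E°(anode) = +0.774 − (−0.557) = +1.331 V.
The positive value indicates the reaction is spontaneous as written.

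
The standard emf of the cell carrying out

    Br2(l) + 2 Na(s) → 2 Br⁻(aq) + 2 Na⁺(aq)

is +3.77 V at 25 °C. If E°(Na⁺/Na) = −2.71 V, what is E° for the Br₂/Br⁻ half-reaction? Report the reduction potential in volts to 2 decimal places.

+1.06 V

In the reaction as written the Br₂/Br⁻ couple is reduced (cathode) and Na⁺/Na is oxidized (anode), so E°cell = E°(Br₂/Br⁻) − E°(Na⁺/Na).
E°(Br₂/Br⁻) = E°cell + E°(anode) = +3.77 + (−2.71) = +1.06 V.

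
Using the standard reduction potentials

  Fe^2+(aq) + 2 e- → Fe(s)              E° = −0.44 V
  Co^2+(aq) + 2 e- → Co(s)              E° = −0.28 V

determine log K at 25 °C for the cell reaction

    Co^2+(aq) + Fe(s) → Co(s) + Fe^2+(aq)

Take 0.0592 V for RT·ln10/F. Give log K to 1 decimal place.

log K = 5.4

The Co²⁺/Co couple is reduced (cathode); E°cell = −0.28 − (−0.44) = +0.16 V with n = 2.
At equilibrium E = 0, so log K = nE°cell / 0.0592 = (2)(+0.16) / 0.0592 = 5.4.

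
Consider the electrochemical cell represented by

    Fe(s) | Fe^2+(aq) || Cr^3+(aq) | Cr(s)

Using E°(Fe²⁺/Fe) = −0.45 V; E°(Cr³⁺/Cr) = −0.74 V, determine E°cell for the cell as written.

By convention the left-hand electrode in cell notation is the anode (oxidation) and the right-hand electrode is the cathode (reduction).
E°cell = E°(right) − E°(left) = −0.74 − (−0.45) = −0.29 V.
The negative sign shows that, as written, the cell would require an external voltage to drive the reaction.

−0.29 V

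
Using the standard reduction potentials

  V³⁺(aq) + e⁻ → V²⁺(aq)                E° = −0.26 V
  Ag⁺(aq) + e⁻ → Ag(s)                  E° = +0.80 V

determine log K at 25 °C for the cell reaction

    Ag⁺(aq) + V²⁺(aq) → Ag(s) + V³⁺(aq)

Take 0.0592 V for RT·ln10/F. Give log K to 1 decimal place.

log K = 17.9

The Ag⁺/Ag couple is reduced (cathode); E°cell = +0.80 − (−0.26) = +1.06 V with n = 1.
At equilibrium E = 0, so log K = nE°cell / 0.0592 = (1)(+1.06) / 0.0592 = 17.9.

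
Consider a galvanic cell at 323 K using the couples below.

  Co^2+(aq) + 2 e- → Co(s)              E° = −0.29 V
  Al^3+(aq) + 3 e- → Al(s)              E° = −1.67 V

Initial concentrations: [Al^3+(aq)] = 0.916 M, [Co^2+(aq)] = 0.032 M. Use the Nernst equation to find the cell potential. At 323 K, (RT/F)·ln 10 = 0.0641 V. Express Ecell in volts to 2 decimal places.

Co²⁺/Co is reduced (cathode, E° = −0.29 V) and Al³⁺/Al is oxidized (anode).
E°cell = −0.29 − (−1.67) = +1.38 V, with n = 6 electrons transferred.
For the overall reaction 3 Co^2+(aq) + 2 Al(s) → 3 Co(s) + 2 Al^3+(aq), Q = [Al^3+(aq)]^2 / [Co^2+(aq)]^3 = 2.56×10^4, giving log Q = 4.408.
E = E° − (0.0641/n)·log Q = +1.38 − (0.0641/6)(4.408) = +1.33 V.

+1.33 V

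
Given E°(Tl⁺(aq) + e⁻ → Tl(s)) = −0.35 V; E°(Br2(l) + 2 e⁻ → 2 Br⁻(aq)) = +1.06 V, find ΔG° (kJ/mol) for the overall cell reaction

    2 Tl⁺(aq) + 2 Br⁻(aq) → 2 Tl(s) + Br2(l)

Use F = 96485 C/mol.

In the reaction as written Tl⁺(aq) is reduced, so the Tl⁺/Tl couple is the cathode and Br₂/Br⁻ is the anode.
E°cell = −0.35 − (+1.06) = −1.41 V; balancing electrons gives n = 2.
ΔG° = −nFE°cell = −(2)(96485)(−1.41) J/mol = +272 kJ/mol.

+272 kJ/mol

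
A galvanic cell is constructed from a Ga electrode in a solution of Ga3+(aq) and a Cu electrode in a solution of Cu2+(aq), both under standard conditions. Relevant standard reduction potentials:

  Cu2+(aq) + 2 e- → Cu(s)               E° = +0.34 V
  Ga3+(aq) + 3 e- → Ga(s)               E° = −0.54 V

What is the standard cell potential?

+0.88 V

Of the two couples in this cell, the one with the more positive reduction potential is reduced at the cathode: here that is Cu²⁺/Cu (+0.34 V); Ga³⁺/Ga (−0.54 V) is the anode.
E°cell = E°(cathode) − E°(anode) = +0.34 − (−0.54) = +0.88 V.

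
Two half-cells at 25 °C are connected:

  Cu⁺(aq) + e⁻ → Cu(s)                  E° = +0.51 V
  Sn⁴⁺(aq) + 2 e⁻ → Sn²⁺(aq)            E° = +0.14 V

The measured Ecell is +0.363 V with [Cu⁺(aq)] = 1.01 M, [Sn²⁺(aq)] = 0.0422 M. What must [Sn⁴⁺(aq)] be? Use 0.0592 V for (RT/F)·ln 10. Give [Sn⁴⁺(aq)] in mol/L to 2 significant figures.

The Cu⁺/Cu couple has the larger reduction potential, so it is the cathode: E°cell = +0.51 − (+0.14) = +0.37 V and n = 2.
Rearranging E = E° − (0.0592/n)·log Q gives log Q = 2(+0.37 − (+0.363))/0.0592 = 0.236.
The balanced reaction is 2 Cu⁺(aq) + Sn²⁺(aq) → 2 Cu(s) + Sn⁴⁺(aq), so Q = [Sn⁴⁺(aq)] / ([Cu⁺(aq)]^2·[Sn²⁺(aq)]).
Solving for the unknown gives log [Sn⁴⁺(aq)] = −1.130, so [Sn⁴⁺(aq)] ≈ 0.074 M.

0.074 M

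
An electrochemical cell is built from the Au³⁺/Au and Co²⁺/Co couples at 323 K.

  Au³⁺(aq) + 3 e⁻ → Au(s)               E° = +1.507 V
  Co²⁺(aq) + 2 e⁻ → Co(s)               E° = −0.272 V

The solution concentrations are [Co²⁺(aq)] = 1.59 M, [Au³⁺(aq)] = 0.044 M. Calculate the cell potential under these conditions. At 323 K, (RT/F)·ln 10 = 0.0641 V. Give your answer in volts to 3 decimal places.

+1.744 V

Au³⁺/Au is reduced (cathode, E° = +1.507 V) and Co²⁺/Co is oxidized (anode).
The standard potential is +1.507 − (−0.272) = +1.779 V and the balanced reaction transfers n = 6 electrons.
For the overall reaction 2 Au³⁺(aq) + 3 Co(s) → 2 Au(s) + 3 Co²⁺(aq), Q = [Co²⁺(aq)]^3 / [Au³⁺(aq)]^2 = 2.08×10^3, giving log Q = 3.317.
Applying E = E° − (RT ln10/nF)·log Q gives +1.779 − (0.0641/6)(3.317) = +1.744 V.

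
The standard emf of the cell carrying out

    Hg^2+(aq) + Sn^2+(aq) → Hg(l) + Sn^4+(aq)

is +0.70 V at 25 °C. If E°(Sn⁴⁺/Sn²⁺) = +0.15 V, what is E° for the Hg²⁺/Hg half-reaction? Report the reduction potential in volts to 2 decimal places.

+0.85 V

In the reaction as written the Hg²⁺/Hg couple is reduced (cathode) and Sn⁴⁺/Sn²⁺ is oxidized (anode), so E°cell = E°(Hg²⁺/Hg) − E°(Sn⁴⁺/Sn²⁺).
E°(Hg²⁺/Hg) = E°cell + E°(anode) = +0.70 + (+0.15) = +0.85 V.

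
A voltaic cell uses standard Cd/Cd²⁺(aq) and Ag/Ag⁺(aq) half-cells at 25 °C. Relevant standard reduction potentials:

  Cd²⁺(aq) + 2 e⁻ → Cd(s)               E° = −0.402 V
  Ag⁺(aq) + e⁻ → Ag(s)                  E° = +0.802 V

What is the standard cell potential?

+1.204 V

Of the two couples in this cell, the one with the more positive reduction potential is reduced at the cathode: here that is Ag⁺/Ag (+0.802 V); Cd²⁺/Cd (−0.402 V) is the anode.
E°cell = E°(cathode) − E°(anode) = +0.802 − (−0.402) = +1.204 V.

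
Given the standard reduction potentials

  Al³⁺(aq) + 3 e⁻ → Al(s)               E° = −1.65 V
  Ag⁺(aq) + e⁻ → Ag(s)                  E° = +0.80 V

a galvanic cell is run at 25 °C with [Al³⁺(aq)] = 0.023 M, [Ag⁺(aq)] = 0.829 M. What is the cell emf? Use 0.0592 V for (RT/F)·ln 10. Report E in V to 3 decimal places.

Since E°(Ag⁺/Ag) > E°(Al³⁺/Al), Ag⁺/Ag serves as the cathode.
E°cell = E°cat − E°an = +0.80 − (−1.65) = +2.45 V; n = 3.
For the overall reaction 3 Ag⁺(aq) + Al(s) → 3 Ag(s) + Al³⁺(aq), Q = [Al³⁺(aq)] / [Ag⁺(aq)]^3 = 0.0404, giving log Q = −1.394.
Applying E = E° − (RT ln10/nF)·log Q gives +2.45 − (0.0592/3)(−1.394) = +2.478 V.

+2.478 V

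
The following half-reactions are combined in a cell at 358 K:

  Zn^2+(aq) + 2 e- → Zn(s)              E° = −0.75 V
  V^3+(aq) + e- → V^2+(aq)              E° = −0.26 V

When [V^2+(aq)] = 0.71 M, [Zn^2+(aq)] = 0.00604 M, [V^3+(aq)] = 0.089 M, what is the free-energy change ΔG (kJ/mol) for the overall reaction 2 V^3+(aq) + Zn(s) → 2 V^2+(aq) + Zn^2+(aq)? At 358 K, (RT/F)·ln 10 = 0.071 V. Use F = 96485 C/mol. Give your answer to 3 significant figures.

−97.4 kJ/mol

With V³⁺/V²⁺ reduced at the cathode, E°cell = −0.26 − (−0.75) = +0.49 V and n = 2.
The reaction quotient is ([V^2+(aq)]^2·[Zn^2+(aq)]) / [V^3+(aq)]^2 = 0.384; by Nernst, E = +0.49 − (0.071/2)(−0.415) = +0.5047 V.
Then ΔG = −nFE = −2 × 96485 × +0.5047 J/mol = −97.4 kJ/mol.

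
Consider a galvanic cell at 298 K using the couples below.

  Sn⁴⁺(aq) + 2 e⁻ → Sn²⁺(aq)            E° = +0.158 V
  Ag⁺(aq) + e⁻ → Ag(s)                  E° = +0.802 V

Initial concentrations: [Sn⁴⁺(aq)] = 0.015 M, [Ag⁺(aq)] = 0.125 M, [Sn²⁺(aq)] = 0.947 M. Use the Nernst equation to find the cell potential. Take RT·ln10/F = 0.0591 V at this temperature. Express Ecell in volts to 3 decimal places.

Since E°(Ag⁺/Ag) > E°(Sn⁴⁺/Sn²⁺), Ag⁺/Ag serves as the cathode.
E°cell = E°cat − E°an = +0.802 − (+0.158) = +0.644 V; n = 2.
The balanced reaction is 2 Ag⁺(aq) + Sn²⁺(aq) → 2 Ag(s) + Sn⁴⁺(aq), so Q = [Sn⁴⁺(aq)] / ([Ag⁺(aq)]^2·[Sn²⁺(aq)]) = 1.01 and log Q = 0.006.
E = E° − (0.0591/n)·log Q = +0.644 − (0.0591/2)(0.006) = +0.644 V.

+0.644 V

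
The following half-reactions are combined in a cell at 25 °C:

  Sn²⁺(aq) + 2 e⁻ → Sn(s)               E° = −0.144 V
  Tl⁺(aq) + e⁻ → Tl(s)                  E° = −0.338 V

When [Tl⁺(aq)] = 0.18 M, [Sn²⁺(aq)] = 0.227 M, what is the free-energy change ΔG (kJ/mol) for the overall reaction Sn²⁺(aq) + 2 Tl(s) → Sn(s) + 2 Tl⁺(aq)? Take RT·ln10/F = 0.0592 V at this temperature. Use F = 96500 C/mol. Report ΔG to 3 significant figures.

−42.3 kJ/mol

E°cell = −0.144 − (−0.338) = +0.194 V; the balanced reaction transfers n = 2 electrons.
The reaction quotient is [Tl⁺(aq)]^2 / [Sn²⁺(aq)] = 0.143; by Nernst, E = +0.194 − (0.0592/2)(−0.845) = +0.2190 V.
Then ΔG = −nFE = −2 × 96500 × +0.2190 J/mol = −42.3 kJ/mol.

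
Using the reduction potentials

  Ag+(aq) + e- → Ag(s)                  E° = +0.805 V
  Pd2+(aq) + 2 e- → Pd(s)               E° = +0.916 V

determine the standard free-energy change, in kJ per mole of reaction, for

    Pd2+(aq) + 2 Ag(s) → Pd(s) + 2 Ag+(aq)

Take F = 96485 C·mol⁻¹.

−21.4 kJ/mol

In the reaction as written Pd2+(aq) is reduced, so the Pd²⁺/Pd couple is the cathode and Ag⁺/Ag is the anode.
E°cell = +0.916 − (+0.805) = +0.111 V; balancing electrons gives n = 2.
ΔG° = −nFE°cell = −(2)(96485)(+0.111) J/mol = −21.4 kJ/mol.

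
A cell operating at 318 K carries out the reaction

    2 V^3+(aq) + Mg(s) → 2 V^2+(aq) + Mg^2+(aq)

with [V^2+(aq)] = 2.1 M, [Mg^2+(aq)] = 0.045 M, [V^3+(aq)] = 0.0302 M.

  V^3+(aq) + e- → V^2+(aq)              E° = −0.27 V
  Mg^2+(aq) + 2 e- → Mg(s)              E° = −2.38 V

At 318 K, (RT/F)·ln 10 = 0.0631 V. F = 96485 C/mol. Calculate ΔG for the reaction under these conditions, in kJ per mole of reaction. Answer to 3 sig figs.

The standard cell potential is −0.27 − (−2.38) = +2.11 V, with n = 2 electrons in the balanced equation.
Here Q = ([V^2+(aq)]^2·[Mg^2+(aq)]) / [V^3+(aq)]^2 = 218 (log Q = 2.338), giving E = +2.11 − (0.0631/2)·(2.338) = +2.0362 V.
ΔG = −nFE = −(2)(96485)(+2.0362) J/mol = −393 kJ/mol.

−393 kJ/mol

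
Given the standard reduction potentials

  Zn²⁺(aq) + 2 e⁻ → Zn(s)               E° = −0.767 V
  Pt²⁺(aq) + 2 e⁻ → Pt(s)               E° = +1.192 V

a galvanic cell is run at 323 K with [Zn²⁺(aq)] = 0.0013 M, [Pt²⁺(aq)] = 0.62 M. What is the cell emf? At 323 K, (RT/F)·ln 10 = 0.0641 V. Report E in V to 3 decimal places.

+2.045 V

Pt²⁺/Pt is reduced (cathode, E° = +1.192 V) and Zn²⁺/Zn is oxidized (anode).
E°cell = E°cat − E°an = +1.192 − (−0.767) = +1.959 V; n = 2.
Balancing gives Pt²⁺(aq) + Zn(s) → Pt(s) + Zn²⁺(aq); hence Q = [Zn²⁺(aq)] / [Pt²⁺(aq)] = 0.0021 (log Q = −2.678).
By the Nernst equation, E = +1.959 − (0.0641/2)·(−2.678) = +2.045 V.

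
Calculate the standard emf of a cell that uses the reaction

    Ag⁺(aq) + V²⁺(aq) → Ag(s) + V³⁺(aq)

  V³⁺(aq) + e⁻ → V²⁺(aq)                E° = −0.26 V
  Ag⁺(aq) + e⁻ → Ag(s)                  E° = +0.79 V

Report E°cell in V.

In the reaction as written, Ag⁺(aq) is reduced (cathode) and V³⁺(aq) is produced by oxidation at the anode.
E°cell = E°(cathode) − E°(anode) = +0.79 − (−0.26) = +1.05 V.

+1.05 V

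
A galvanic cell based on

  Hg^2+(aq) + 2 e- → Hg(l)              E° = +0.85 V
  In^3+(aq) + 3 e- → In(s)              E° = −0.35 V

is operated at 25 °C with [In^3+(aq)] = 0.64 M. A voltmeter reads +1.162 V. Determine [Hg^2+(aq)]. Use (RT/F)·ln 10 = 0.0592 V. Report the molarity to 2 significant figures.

0.039 M

The Hg²⁺/Hg couple has the larger reduction potential, so it is the cathode: E°cell = +0.85 − (−0.35) = +1.20 V and n = 6.
Since E = E° − (0.0592/n)·log Q, log Q = n(E° − E)/0.0592 = 3.851.
For 3 Hg^2+(aq) + 2 In(s) → 3 Hg(l) + 2 In^3+(aq), the reaction quotient is Q = [In^3+(aq)]^2 / [Hg^2+(aq)]^3.
Solving for the unknown gives log [Hg^2+(aq)] = −1.413, so [Hg^2+(aq)] ≈ 0.039 M.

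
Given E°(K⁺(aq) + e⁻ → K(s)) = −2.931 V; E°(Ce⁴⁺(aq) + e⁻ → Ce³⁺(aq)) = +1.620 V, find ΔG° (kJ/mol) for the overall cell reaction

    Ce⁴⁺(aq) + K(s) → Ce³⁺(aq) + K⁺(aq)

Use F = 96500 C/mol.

In the reaction as written Ce⁴⁺(aq) is reduced, so the Ce⁴⁺/Ce³⁺ couple is the cathode and K⁺/K is the anode.
E°cell = +1.620 − (−2.931) = +4.551 V; balancing electrons gives n = 1.
ΔG° = −nFE°cell = −(1)(96500)(+4.551) J/mol = −439 kJ/mol.

−439 kJ/mol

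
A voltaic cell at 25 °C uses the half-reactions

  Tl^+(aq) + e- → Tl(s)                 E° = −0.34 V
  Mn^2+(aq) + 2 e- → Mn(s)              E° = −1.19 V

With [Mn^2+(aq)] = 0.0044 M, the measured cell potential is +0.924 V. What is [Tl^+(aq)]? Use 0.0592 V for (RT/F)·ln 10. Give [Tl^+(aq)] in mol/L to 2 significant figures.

1.2 M

With Tl⁺/Tl at the cathode and Mn²⁺/Mn at the anode, E°cell = −0.34 − (−1.19) = +0.85 V (n = 2).
From the Nernst equation, log Q = n(E° − E)/0.0592 = 2·(+0.85 − (+0.924))/0.0592 = −2.500.
For 2 Tl^+(aq) + Mn(s) → 2 Tl(s) + Mn^2+(aq), the reaction quotient is Q = [Mn^2+(aq)] / [Tl^+(aq)]^2.
Substituting the known concentrations and solving, log [Tl^+(aq)] = 0.072 and [Tl^+(aq)] = 1.2 M.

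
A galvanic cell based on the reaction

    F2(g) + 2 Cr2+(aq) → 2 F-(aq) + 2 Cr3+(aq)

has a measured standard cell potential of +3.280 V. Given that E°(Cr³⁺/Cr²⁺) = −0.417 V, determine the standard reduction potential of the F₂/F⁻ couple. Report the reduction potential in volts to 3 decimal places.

+2.863 V

In the reaction as written the F₂/F⁻ couple is reduced (cathode) and Cr³⁺/Cr²⁺ is oxidized (anode), so E°cell = E°(F₂/F⁻) − E°(Cr³⁺/Cr²⁺).
E°(F₂/F⁻) = E°cell + E°(anode) = +3.280 + (−0.417) = +2.863 V.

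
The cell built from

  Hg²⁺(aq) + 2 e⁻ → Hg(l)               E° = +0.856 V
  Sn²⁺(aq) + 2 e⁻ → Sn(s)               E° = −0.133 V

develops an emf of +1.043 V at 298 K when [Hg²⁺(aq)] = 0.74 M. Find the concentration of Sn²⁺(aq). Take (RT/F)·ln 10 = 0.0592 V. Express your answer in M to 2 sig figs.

0.011 M

With Hg²⁺/Hg at the cathode and Sn²⁺/Sn at the anode, E°cell = +0.856 − (−0.133) = +0.989 V (n = 2).
Rearranging E = E° − (0.0592/n)·log Q gives log Q = 2(+0.989 − (+1.043))/0.0592 = −1.824.
The balanced reaction is Hg²⁺(aq) + Sn(s) → Hg(l) + Sn²⁺(aq), so Q = [Sn²⁺(aq)] / [Hg²⁺(aq)].
Substituting the known concentrations and solving, log [Sn²⁺(aq)] = −1.955 and [Sn²⁺(aq)] = 0.011 M.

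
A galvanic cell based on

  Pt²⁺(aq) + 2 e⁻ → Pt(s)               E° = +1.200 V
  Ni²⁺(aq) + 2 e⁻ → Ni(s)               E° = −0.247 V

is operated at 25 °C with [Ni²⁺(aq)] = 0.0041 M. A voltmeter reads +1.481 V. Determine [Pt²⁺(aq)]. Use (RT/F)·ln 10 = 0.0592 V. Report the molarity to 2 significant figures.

Pt²⁺/Pt is the cathode (higher E°); E°cell = +1.200 − (−0.247) = +1.447 V with n = 2.
From the Nernst equation, log Q = n(E° − E)/0.0592 = 2·(+1.447 − (+1.481))/0.0592 = −1.149.
For Pt²⁺(aq) + Ni(s) → Pt(s) + Ni²⁺(aq), the reaction quotient is Q = [Ni²⁺(aq)] / [Pt²⁺(aq)].
Substituting the known concentrations and solving, log [Pt²⁺(aq)] = −1.238 and [Pt²⁺(aq)] = 0.058 M.

0.058 M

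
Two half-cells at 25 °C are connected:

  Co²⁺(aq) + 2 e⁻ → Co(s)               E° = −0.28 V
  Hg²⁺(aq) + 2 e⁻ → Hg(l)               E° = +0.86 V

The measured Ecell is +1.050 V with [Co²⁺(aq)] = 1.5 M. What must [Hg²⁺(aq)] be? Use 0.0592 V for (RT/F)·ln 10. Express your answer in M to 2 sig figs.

Hg²⁺/Hg is the cathode (higher E°); E°cell = +0.86 − (−0.28) = +1.14 V with n = 2.
Rearranging E = E° − (0.0592/n)·log Q gives log Q = 2(+1.14 − (+1.050))/0.0592 = 3.041.
The balanced reaction is Hg²⁺(aq) + Co(s) → Hg(l) + Co²⁺(aq), so Q = [Co²⁺(aq)] / [Hg²⁺(aq)].
Substituting the known concentrations and solving, log [Hg²⁺(aq)] = −2.865 and [Hg²⁺(aq)] = 0.0014 M.

0.0014 M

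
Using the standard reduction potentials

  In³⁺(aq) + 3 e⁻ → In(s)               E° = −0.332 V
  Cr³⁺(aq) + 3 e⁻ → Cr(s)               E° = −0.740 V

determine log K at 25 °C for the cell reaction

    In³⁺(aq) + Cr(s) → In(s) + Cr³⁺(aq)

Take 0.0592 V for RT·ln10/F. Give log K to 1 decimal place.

The In³⁺/In couple is reduced (cathode); E°cell = −0.332 − (−0.740) = +0.408 V with n = 3.
At equilibrium E = 0, so log K = nE°cell / 0.0592 = (3)(+0.408) / 0.0592 = 20.7.

log K = 20.7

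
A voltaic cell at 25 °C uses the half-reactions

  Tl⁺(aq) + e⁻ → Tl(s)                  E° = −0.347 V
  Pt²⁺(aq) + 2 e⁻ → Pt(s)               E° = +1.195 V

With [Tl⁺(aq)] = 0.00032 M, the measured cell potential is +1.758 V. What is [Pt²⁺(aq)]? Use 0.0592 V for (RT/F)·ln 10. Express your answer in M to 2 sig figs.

2.0 M

The Pt²⁺/Pt couple has the larger reduction potential, so it is the cathode: E°cell = +1.195 − (−0.347) = +1.542 V and n = 2.
Since E = E° − (0.0592/n)·log Q, log Q = n(E° − E)/0.0592 = −7.297.
The balanced reaction is Pt²⁺(aq) + 2 Tl(s) → Pt(s) + 2 Tl⁺(aq), so Q = [Tl⁺(aq)]^2 / [Pt²⁺(aq)].
Solving for the unknown gives log [Pt²⁺(aq)] = 0.307, so [Pt²⁺(aq)] ≈ 2.0 M.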